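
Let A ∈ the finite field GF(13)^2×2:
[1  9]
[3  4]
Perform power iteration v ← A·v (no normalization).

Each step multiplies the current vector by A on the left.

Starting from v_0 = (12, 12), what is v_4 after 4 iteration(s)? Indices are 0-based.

v_4 = (0, 12)

v_0 = (12, 12).
v_1 = A·v_0 = (3, 6).
v_2 = A·v_1 = (5, 7).
v_3 = A·v_2 = (3, 4).
v_4 = A·v_3 = (0, 12).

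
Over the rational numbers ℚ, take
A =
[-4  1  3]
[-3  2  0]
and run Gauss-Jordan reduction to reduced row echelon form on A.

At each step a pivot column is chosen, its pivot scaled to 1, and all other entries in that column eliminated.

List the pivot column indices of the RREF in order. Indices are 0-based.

pivot columns: 0, 1

step 1: normalize row 0 (÷-4) = (1, -1/4, -3/4)
  row 1: subtract -3×row0 = (0, 5/4, -9/4)
step 2: normalize row 1 (÷5/4) = (0, 1, -9/5)
  row 0: subtract -1/4×row1 = (1, 0, -6/5)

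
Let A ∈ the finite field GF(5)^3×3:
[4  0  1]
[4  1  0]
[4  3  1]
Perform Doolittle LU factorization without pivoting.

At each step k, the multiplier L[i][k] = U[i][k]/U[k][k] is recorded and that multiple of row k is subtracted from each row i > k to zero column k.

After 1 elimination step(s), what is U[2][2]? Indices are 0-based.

U[2][2] = 0

Step 1: pivot at (0,0) is 4.
  row1 ← row1 − (1)·row0  ⇒  L[1][0]=1, U row1=(0, 1, 4)
  row2 ← row2 − (1)·row0  ⇒  L[2][0]=1, U row2=(0, 3, 0)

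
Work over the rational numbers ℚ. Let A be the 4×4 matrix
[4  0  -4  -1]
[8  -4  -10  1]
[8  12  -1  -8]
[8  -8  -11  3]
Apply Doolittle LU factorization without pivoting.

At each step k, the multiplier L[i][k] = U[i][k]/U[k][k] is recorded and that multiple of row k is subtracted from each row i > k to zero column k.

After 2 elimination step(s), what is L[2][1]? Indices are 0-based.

Step 1: pivot at (0,0) is 4.
  row1 ← row1 − (2)·row0  ⇒  L[1][0]=2, U row1=(0, -4, -2, 3)
  row2 ← row2 − (2)·row0  ⇒  L[2][0]=2, U row2=(0, 12, 7, -6)
  row3 ← row3 − (2)·row0  ⇒  L[3][0]=2, U row3=(0, -8, -3, 5)
Step 2: pivot at (1,1) is -4.
  row2 ← row2 − (-3)·row1  ⇒  L[2][1]=-3, U row2=(0, 0, 1, 3)
  row3 ← row3 − (2)·row1  ⇒  L[3][1]=2, U row3=(0, 0, 1, -1)

L[2][1] = -3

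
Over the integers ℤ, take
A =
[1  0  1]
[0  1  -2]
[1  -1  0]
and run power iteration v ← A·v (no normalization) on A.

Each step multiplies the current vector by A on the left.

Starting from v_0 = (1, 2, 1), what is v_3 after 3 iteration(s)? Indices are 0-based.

v_3 = (3, -2, -1)

v_0 = (1, 2, 1).
v_1 = A·v_0 = (2, 0, -1).
v_2 = A·v_1 = (1, 2, 2).
v_3 = A·v_2 = (3, -2, -1).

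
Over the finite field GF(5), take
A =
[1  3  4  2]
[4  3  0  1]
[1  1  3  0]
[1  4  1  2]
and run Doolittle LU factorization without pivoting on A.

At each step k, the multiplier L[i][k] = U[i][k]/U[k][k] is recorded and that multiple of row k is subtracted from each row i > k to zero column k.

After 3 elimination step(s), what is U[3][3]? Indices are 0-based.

U[3][3] = 1

Step 1: pivot at (0,0) is 1.
  row1 ← row1 − (4)·row0  ⇒  L[1][0]=4, U row1=(0, 1, 4, 3)
  row2 ← row2 − (1)·row0  ⇒  L[2][0]=1, U row2=(0, 3, 4, 3)
  row3 ← row3 − (1)·row0  ⇒  L[3][0]=1, U row3=(0, 1, 2, 0)
Step 2: pivot at (1,1) is 1.
  row2 ← row2 − (3)·row1  ⇒  L[2][1]=3, U row2=(0, 0, 2, 4)
  row3 ← row3 − (1)·row1  ⇒  L[3][1]=1, U row3=(0, 0, 3, 2)
Step 3: pivot at (2,2) is 2.
  row3 ← row3 − (4)·row2  ⇒  L[3][2]=4, U row3=(0, 0, 0, 1)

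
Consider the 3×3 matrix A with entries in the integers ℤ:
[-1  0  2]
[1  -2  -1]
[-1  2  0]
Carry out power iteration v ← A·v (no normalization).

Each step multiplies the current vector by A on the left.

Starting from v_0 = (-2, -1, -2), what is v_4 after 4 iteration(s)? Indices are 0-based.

v_0 = (-2, -1, -2).
v_1 = A·v_0 = (-2, 2, 0).
v_2 = A·v_1 = (2, -6, 6).
v_3 = A·v_2 = (10, 8, -14).
v_4 = A·v_3 = (-38, 8, 6).

v_4 = (-38, 8, 6)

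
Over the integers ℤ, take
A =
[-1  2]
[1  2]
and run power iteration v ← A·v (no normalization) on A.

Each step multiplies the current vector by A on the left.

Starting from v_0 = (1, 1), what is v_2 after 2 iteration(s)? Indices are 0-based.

v_2 = (5, 7)

v_0 = (1, 1).
v_1 = A·v_0 = (1, 3).
v_2 = A·v_1 = (5, 7).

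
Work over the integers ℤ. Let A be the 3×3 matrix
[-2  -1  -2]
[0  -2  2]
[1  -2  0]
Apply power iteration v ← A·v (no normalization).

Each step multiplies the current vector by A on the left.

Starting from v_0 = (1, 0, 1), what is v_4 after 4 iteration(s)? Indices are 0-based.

v_4 = (-24, 40, 34)

v_0 = (1, 0, 1).
v_1 = A·v_0 = (-4, 2, 1).
v_2 = A·v_1 = (4, -2, -8).
v_3 = A·v_2 = (10, -12, 8).
v_4 = A·v_3 = (-24, 40, 34).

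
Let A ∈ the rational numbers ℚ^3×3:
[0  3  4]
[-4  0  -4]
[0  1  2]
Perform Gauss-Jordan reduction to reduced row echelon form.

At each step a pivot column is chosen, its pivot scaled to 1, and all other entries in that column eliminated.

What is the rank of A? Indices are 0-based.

[1] R0 <-> R1
[1] R0 /= -4  ⇒  (1, 0, 1)
[2] R1 /= 3  ⇒  (0, 1, 4/3)
     R2 -= 1·R1  ⇒  (0, 0, 2/3)
[3] R2 /= 2/3  ⇒  (0, 0, 1)
     R0 -= 1·R2  ⇒  (1, 0, 0)
     R1 -= 4/3·R2  ⇒  (0, 1, 0)

rank = 3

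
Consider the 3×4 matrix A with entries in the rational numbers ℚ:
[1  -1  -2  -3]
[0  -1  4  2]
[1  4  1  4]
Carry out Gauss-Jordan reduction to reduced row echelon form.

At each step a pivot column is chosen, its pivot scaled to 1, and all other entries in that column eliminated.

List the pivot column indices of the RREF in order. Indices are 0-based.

[1] R0 /= 1  ⇒  (1, -1, -2, -3)
     R2 -= 1·R0  ⇒  (0, 5, 3, 7)
[2] R1 /= -1  ⇒  (0, 1, -4, -2)
     R0 -= -1·R1  ⇒  (1, 0, -6, -5)
     R2 -= 5·R1  ⇒  (0, 0, 23, 17)
[3] R2 /= 23  ⇒  (0, 0, 1, 17/23)
     R0 -= -6·R2  ⇒  (1, 0, 0, -13/23)
     R1 -= -4·R2  ⇒  (0, 1, 0, 22/23)

pivot columns: 0, 1, 2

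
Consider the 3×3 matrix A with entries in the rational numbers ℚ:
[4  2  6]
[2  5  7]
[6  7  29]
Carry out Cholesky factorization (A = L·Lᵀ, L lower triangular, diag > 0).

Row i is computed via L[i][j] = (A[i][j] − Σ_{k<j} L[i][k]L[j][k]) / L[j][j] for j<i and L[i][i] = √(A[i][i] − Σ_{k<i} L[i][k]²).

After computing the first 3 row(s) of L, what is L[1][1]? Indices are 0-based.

L[1][1] = 2

Step 1: L[0][0] = √(4) = 2.
  L[1][0] = (2) / L[0][0] = 1.
Step 2: L[1][1] = √(4) = 2.
  L[2][0] = (6) / L[0][0] = 3.
  L[2][1] = (4) / L[1][1] = 2.
Step 3: L[2][2] = √(16) = 4.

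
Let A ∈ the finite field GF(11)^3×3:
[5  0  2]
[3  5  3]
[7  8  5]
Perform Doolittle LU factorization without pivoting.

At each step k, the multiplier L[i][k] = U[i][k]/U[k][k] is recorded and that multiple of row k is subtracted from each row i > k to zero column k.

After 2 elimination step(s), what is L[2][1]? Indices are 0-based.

[col 0] pivot 5
  R1 -= 5*R0 → (0, 5, 4)  (L[1][0] := 5)
  R2 -= 8*R0 → (0, 8, 0)  (L[2][0] := 8)
[col 1] pivot 5
  R2 -= 6*R1 → (0, 0, 9)  (L[2][1] := 6)

L[2][1] = 6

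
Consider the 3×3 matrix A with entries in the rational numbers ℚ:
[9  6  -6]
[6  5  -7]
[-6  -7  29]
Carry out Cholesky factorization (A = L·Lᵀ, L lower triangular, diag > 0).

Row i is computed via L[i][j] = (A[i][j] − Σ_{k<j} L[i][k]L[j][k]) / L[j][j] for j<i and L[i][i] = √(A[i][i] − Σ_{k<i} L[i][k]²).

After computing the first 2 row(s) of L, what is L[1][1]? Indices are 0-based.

Step 1: L[0][0] = √(9) = 3.
  L[1][0] = (6) / L[0][0] = 2.
Step 2: L[1][1] = √(1) = 1.

L[1][1] = 1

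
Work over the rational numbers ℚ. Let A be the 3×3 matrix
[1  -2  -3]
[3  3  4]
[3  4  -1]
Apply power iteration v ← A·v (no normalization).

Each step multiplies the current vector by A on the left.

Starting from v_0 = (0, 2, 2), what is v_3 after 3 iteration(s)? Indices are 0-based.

v_3 = (-188, 20, -44)

v_0 = (0, 2, 2).
v_1 = A·v_0 = (-10, 14, 6).
v_2 = A·v_1 = (-56, 36, 20).
v_3 = A·v_2 = (-188, 20, -44).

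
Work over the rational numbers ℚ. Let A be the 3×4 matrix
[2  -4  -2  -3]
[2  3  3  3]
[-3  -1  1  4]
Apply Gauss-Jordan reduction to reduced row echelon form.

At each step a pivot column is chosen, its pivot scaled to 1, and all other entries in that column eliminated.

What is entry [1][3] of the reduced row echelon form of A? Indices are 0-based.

pivot(0,0)=2: scale R0 → (1, -2, -1, -3/2)
  clear (1,0): R1 −= (2)R0 → (0, 7, 5, 6)
  clear (2,0): R2 −= (-3)R0 → (0, -7, -2, -1/2)
pivot(1,1)=7: scale R1 → (0, 1, 5/7, 6/7)
  clear (0,1): R0 −= (-2)R1 → (1, 0, 3/7, 3/14)
  clear (2,1): R2 −= (-7)R1 → (0, 0, 3, 11/2)
pivot(2,2)=3: scale R2 → (0, 0, 1, 11/6)
  clear (0,2): R0 −= (3/7)R2 → (1, 0, 0, -4/7)
  clear (1,2): R1 −= (5/7)R2 → (0, 1, 0, -19/42)

M[1][3] = -19/42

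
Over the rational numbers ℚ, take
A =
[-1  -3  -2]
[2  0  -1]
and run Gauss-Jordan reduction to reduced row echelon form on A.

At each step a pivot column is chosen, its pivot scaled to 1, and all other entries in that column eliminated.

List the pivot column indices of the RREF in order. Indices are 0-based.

pivot columns: 0, 1

step 1: normalize row 0 (÷-1) = (1, 3, 2)
  row 1: subtract 2×row0 = (0, -6, -5)
step 2: normalize row 1 (÷-6) = (0, 1, 5/6)
  row 0: subtract 3×row1 = (1, 0, -1/2)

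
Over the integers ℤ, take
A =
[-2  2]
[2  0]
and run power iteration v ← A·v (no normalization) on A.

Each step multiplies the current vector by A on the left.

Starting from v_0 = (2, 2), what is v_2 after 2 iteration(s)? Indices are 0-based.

v_2 = (8, 0)

v_0 = (2, 2).
v_1 = A·v_0 = (0, 4).
v_2 = A·v_1 = (8, 0).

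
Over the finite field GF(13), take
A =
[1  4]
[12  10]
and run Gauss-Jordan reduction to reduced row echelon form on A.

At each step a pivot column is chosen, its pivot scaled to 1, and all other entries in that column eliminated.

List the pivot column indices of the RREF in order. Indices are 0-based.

[1] R0 /= 1  ⇒  (1, 4)
     R1 -= 12·R0  ⇒  (0, 1)
[2] R1 /= 1  ⇒  (0, 1)
     R0 -= 4·R1  ⇒  (1, 0)

pivot columns: 0, 1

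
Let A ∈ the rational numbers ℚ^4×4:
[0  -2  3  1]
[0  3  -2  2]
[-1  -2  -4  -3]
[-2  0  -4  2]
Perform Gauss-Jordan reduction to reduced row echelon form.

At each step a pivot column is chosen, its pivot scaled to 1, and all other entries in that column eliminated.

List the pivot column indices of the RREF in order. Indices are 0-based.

[1] R0 <-> R2
[1] R0 /= -1  ⇒  (1, 2, 4, 3)
     R3 -= -2·R0  ⇒  (0, 4, 4, 8)
[2] R1 /= 3  ⇒  (0, 1, -2/3, 2/3)
     R0 -= 2·R1  ⇒  (1, 0, 16/3, 5/3)
     R2 -= -2·R1  ⇒  (0, 0, 5/3, 7/3)
     R3 -= 4·R1  ⇒  (0, 0, 20/3, 16/3)
[3] R2 /= 5/3  ⇒  (0, 0, 1, 7/5)
     R0 -= 16/3·R2  ⇒  (1, 0, 0, -29/5)
     R1 -= -2/3·R2  ⇒  (0, 1, 0, 8/5)
     R3 -= 20/3·R2  ⇒  (0, 0, 0, -4)
[4] R3 /= -4  ⇒  (0, 0, 0, 1)
     R0 -= -29/5·R3  ⇒  (1, 0, 0, 0)
     R1 -= 8/5·R3  ⇒  (0, 1, 0, 0)
     R2 -= 7/5·R3  ⇒  (0, 0, 1, 0)

pivot columns: 0, 1, 2, 3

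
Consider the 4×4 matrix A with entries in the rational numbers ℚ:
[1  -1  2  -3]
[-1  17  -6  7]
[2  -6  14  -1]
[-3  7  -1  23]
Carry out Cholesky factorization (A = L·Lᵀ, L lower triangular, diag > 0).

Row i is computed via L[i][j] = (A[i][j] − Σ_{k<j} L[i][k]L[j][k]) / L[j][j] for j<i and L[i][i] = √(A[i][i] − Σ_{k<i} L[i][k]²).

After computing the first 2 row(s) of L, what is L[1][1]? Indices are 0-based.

Step 1: L[0][0] = √(1) = 1.
  L[1][0] = (-1) / L[0][0] = -1.
Step 2: L[1][1] = √(16) = 4.

L[1][1] = 4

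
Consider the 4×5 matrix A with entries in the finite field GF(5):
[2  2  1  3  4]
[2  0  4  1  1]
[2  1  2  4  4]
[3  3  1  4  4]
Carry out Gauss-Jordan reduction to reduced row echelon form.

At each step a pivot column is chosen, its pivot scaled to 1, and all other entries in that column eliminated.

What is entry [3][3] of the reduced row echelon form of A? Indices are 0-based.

[1] R0 /= 2  ⇒  (1, 1, 3, 4, 2)
     R1 -= 2·R0  ⇒  (0, 3, 3, 3, 2)
     R2 -= 2·R0  ⇒  (0, 4, 1, 1, 0)
     R3 -= 3·R0  ⇒  (0, 0, 2, 2, 3)
[2] R1 /= 3  ⇒  (0, 1, 1, 1, 4)
     R0 -= 1·R1  ⇒  (1, 0, 2, 3, 3)
     R2 -= 4·R1  ⇒  (0, 0, 2, 2, 4)
[3] R2 /= 2  ⇒  (0, 0, 1, 1, 2)
     R0 -= 2·R2  ⇒  (1, 0, 0, 1, 4)
     R1 -= 1·R2  ⇒  (0, 1, 0, 0, 2)
     R3 -= 2·R2  ⇒  (0, 0, 0, 0, 4)
column 3 empty below row 3
[4] R3 /= 4  ⇒  (0, 0, 0, 0, 1)
     R0 -= 4·R3  ⇒  (1, 0, 0, 1, 0)
     R1 -= 2·R3  ⇒  (0, 1, 0, 0, 0)
     R2 -= 2·R3  ⇒  (0, 0, 1, 1, 0)

M[3][3] = 0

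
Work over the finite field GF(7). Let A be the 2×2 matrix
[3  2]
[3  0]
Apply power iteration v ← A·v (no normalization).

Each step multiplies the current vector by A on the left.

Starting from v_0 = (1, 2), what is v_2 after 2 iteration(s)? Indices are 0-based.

v_2 = (6, 0)

v_0 = (1, 2).
v_1 = A·v_0 = (0, 3).
v_2 = A·v_1 = (6, 0).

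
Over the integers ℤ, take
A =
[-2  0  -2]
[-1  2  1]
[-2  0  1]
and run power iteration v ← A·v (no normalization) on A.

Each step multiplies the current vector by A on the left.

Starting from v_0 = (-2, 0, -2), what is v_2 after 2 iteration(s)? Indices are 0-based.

v_0 = (-2, 0, -2).
v_1 = A·v_0 = (8, 0, 2).
v_2 = A·v_1 = (-20, -6, -14).

v_2 = (-20, -6, -14)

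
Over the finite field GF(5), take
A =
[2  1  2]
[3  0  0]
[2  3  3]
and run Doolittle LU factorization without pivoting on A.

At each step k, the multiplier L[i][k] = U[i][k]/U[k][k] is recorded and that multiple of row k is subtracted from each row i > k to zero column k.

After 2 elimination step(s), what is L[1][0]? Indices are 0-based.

L[1][0] = 4

[col 0] pivot 2
  R1 -= 4*R0 → (0, 1, 2)  (L[1][0] := 4)
  R2 -= 1*R0 → (0, 2, 1)  (L[2][0] := 1)
[col 1] pivot 1
  R2 -= 2*R1 → (0, 0, 2)  (L[2][1] := 2)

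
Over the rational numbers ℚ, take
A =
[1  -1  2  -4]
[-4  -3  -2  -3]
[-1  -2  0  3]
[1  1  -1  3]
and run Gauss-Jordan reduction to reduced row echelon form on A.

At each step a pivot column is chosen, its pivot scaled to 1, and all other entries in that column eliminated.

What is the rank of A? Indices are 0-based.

rank = 4

[1] R0 /= 1  ⇒  (1, -1, 2, -4)
     R1 -= -4·R0  ⇒  (0, -7, 6, -19)
     R2 -= -1·R0  ⇒  (0, -3, 2, -1)
     R3 -= 1·R0  ⇒  (0, 2, -3, 7)
[2] R1 /= -7  ⇒  (0, 1, -6/7, 19/7)
     R0 -= -1·R1  ⇒  (1, 0, 8/7, -9/7)
     R2 -= -3·R1  ⇒  (0, 0, -4/7, 50/7)
     R3 -= 2·R1  ⇒  (0, 0, -9/7, 11/7)
[3] R2 /= -4/7  ⇒  (0, 0, 1, -25/2)
     R0 -= 8/7·R2  ⇒  (1, 0, 0, 13)
     R1 -= -6/7·R2  ⇒  (0, 1, 0, -8)
     R3 -= -9/7·R2  ⇒  (0, 0, 0, -29/2)
[4] R3 /= -29/2  ⇒  (0, 0, 0, 1)
     R0 -= 13·R3  ⇒  (1, 0, 0, 0)
     R1 -= -8·R3  ⇒  (0, 1, 0, 0)
     R2 -= -25/2·R3  ⇒  (0, 0, 1, 0)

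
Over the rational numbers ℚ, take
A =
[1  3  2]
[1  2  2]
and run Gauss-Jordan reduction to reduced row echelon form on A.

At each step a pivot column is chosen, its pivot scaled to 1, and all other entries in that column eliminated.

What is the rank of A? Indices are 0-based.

pivot(0,0)=1: scale R0 → (1, 3, 2)
  clear (1,0): R1 −= (1)R0 → (0, -1, 0)
pivot(1,1)=-1: scale R1 → (0, 1, 0)
  clear (0,1): R0 −= (3)R1 → (1, 0, 2)

rank = 2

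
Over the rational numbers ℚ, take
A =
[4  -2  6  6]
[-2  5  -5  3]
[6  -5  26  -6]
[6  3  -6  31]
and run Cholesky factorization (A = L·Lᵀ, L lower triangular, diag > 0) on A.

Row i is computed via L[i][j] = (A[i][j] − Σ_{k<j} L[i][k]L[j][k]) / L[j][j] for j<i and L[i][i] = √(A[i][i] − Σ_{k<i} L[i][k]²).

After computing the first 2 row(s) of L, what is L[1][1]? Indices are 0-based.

L[1][1] = 2

Step 1: L[0][0] = √(4) = 2.
  L[1][0] = (-2) / L[0][0] = -1.
Step 2: L[1][1] = √(4) = 2.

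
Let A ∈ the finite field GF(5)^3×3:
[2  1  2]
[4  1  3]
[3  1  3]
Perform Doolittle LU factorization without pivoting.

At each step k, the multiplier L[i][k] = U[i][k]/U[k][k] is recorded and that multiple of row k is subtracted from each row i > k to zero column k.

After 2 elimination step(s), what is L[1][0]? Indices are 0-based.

k=0: U[0][0]=2
  eliminate (1,0): mult=2, new row 1: (0, 4, 4); set L[1][0]=2
  eliminate (2,0): mult=4, new row 2: (0, 2, 0); set L[2][0]=4
k=1: U[1][1]=4
  eliminate (2,1): mult=3, new row 2: (0, 0, 3); set L[2][1]=3

L[1][0] = 2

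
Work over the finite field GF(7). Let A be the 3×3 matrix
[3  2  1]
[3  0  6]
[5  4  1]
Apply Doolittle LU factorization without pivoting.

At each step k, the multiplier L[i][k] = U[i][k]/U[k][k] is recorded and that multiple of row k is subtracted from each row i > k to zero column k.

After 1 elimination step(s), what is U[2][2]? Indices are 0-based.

U[2][2] = 4

k=0: U[0][0]=3
  eliminate (1,0): mult=1, new row 1: (0, 5, 5); set L[1][0]=1
  eliminate (2,0): mult=4, new row 2: (0, 3, 4); set L[2][0]=4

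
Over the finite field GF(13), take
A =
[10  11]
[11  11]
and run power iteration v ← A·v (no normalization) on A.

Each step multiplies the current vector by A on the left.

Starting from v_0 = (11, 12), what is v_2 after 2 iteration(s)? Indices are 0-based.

v_0 = (11, 12).
v_1 = A·v_0 = (8, 6).
v_2 = A·v_1 = (3, 11).

v_2 = (3, 11)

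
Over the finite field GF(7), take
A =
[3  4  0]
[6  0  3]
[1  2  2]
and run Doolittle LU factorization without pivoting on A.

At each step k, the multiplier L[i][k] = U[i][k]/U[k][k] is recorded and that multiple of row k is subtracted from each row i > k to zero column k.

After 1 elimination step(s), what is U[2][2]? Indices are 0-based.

k=0: U[0][0]=3
  eliminate (1,0): mult=2, new row 1: (0, 6, 3); set L[1][0]=2
  eliminate (2,0): mult=5, new row 2: (0, 3, 2); set L[2][0]=5

U[2][2] = 2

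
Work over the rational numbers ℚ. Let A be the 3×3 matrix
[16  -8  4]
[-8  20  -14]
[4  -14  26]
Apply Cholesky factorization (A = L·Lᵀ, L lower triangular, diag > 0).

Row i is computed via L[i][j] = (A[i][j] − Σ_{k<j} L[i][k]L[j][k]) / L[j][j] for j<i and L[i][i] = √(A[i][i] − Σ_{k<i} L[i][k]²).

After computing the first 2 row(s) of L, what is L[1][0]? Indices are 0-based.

L[1][0] = -2

Step 1: L[0][0] = √(16) = 4.
  L[1][0] = (-8) / L[0][0] = -2.
Step 2: L[1][1] = √(16) = 4.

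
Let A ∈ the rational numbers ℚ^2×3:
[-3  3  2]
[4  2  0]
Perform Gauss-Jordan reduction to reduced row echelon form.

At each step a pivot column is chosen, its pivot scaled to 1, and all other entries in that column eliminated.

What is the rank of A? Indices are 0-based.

rank = 2

[1] R0 /= -3  ⇒  (1, -1, -2/3)
     R1 -= 4·R0  ⇒  (0, 6, 8/3)
[2] R1 /= 6  ⇒  (0, 1, 4/9)
     R0 -= -1·R1  ⇒  (1, 0, -2/9)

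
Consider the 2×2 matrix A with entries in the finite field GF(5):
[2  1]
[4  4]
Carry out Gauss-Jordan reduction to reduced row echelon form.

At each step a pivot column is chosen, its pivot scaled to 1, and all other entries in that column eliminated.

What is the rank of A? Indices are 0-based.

step 1: normalize row 0 (÷2) = (1, 3)
  row 1: subtract 4×row0 = (0, 2)
step 2: normalize row 1 (÷2) = (0, 1)
  row 0: subtract 3×row1 = (1, 0)

rank = 2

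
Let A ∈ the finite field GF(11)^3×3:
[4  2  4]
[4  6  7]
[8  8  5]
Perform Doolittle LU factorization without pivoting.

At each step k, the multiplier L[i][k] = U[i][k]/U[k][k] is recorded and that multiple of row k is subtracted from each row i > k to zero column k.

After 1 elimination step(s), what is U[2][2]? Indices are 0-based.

U[2][2] = 8

Step 1: pivot at (0,0) is 4.
  row1 ← row1 − (1)·row0  ⇒  L[1][0]=1, U row1=(0, 4, 3)
  row2 ← row2 − (2)·row0  ⇒  L[2][0]=2, U row2=(0, 4, 8)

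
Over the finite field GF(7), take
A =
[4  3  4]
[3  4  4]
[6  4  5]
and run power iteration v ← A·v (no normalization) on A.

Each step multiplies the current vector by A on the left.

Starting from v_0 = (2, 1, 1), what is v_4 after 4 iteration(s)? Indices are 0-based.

v_4 = (2, 1, 4)

v_0 = (2, 1, 1).
v_1 = A·v_0 = (1, 0, 0).
v_2 = A·v_1 = (4, 3, 6).
v_3 = A·v_2 = (0, 6, 3).
v_4 = A·v_3 = (2, 1, 4).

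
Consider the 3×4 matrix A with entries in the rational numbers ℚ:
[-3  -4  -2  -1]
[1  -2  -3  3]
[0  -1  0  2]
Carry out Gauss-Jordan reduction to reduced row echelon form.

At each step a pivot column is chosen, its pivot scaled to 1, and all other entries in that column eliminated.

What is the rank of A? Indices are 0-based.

rank = 3

pivot(0,0)=-3: scale R0 → (1, 4/3, 2/3, 1/3)
  clear (1,0): R1 −= (1)R0 → (0, -10/3, -11/3, 8/3)
pivot(1,1)=-10/3: scale R1 → (0, 1, 11/10, -4/5)
  clear (0,1): R0 −= (4/3)R1 → (1, 0, -4/5, 7/5)
  clear (2,1): R2 −= (-1)R1 → (0, 0, 11/10, 6/5)
pivot(2,2)=11/10: scale R2 → (0, 0, 1, 12/11)
  clear (0,2): R0 −= (-4/5)R2 → (1, 0, 0, 25/11)
  clear (1,2): R1 −= (11/10)R2 → (0, 1, 0, -2)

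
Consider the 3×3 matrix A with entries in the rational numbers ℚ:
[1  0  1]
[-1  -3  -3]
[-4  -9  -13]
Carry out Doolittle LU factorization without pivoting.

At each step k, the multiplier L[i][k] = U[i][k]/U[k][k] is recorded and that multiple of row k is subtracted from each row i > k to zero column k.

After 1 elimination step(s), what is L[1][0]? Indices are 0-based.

[col 0] pivot 1
  R1 -= -1*R0 → (0, -3, -2)  (L[1][0] := -1)
  R2 -= -4*R0 → (0, -9, -9)  (L[2][0] := -4)

L[1][0] = -1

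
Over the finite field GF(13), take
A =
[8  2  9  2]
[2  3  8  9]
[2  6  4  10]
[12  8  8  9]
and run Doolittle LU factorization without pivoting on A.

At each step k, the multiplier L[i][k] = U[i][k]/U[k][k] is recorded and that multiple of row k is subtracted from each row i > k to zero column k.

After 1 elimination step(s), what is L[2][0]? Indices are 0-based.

[col 0] pivot 8
  R1 -= 10*R0 → (0, 9, 9, 2)  (L[1][0] := 10)
  R2 -= 10*R0 → (0, 12, 5, 3)  (L[2][0] := 10)
  R3 -= 8*R0 → (0, 5, 1, 6)  (L[3][0] := 8)

L[2][0] = 10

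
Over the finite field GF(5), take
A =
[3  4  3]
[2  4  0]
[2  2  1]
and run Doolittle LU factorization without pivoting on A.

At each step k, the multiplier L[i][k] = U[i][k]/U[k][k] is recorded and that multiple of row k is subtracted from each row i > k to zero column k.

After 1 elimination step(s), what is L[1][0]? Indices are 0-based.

L[1][0] = 4

[col 0] pivot 3
  R1 -= 4*R0 → (0, 3, 3)  (L[1][0] := 4)
  R2 -= 4*R0 → (0, 1, 4)  (L[2][0] := 4)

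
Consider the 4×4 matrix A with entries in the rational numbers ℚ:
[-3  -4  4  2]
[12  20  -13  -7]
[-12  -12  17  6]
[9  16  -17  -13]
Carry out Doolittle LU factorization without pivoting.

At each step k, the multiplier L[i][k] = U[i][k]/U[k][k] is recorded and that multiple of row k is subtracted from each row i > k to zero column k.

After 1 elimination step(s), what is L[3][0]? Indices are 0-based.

Step 1: pivot at (0,0) is -3.
  row1 ← row1 − (-4)·row0  ⇒  L[1][0]=-4, U row1=(0, 4, 3, 1)
  row2 ← row2 − (4)·row0  ⇒  L[2][0]=4, U row2=(0, 4, 1, -2)
  row3 ← row3 − (-3)·row0  ⇒  L[3][0]=-3, U row3=(0, 4, -5, -7)

L[3][0] = -3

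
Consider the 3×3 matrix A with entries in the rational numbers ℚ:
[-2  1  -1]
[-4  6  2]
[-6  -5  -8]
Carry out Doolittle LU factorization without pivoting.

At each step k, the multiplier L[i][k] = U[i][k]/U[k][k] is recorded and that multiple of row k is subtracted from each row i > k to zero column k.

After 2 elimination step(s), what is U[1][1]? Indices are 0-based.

[col 0] pivot -2
  R1 -= 2*R0 → (0, 4, 4)  (L[1][0] := 2)
  R2 -= 3*R0 → (0, -8, -5)  (L[2][0] := 3)
[col 1] pivot 4
  R2 -= -2*R1 → (0, 0, 3)  (L[2][1] := -2)

U[1][1] = 4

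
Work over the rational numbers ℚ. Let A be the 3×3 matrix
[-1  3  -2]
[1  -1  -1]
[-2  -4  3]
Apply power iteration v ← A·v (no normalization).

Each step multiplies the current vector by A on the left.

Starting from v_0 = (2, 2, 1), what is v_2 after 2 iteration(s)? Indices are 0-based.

v_0 = (2, 2, 1).
v_1 = A·v_0 = (2, -1, -9).
v_2 = A·v_1 = (13, 12, -27).

v_2 = (13, 12, -27)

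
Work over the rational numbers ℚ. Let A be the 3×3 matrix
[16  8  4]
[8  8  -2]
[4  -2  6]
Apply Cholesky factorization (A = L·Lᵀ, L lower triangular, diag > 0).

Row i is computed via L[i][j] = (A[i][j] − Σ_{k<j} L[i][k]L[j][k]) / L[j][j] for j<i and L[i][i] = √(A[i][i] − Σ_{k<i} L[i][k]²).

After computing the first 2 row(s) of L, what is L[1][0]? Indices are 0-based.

Step 1: L[0][0] = √(16) = 4.
  L[1][0] = (8) / L[0][0] = 2.
Step 2: L[1][1] = √(4) = 2.

L[1][0] = 2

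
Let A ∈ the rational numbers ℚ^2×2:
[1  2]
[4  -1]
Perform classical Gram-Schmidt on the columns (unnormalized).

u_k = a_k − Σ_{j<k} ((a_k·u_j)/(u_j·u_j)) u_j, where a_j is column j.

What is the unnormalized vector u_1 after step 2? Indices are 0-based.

u_1 = (36/17, -9/17)

Step 1: u_0 = a_0 = (1, 4).
Step 2: u_1 = a_1 − (-2/17)·u_0 = (36/17, -9/17).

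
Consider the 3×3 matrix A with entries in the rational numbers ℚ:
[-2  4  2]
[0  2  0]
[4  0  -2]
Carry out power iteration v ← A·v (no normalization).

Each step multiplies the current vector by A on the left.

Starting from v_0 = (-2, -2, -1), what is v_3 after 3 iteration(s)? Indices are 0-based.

v_0 = (-2, -2, -1).
v_1 = A·v_0 = (-6, -4, -6).
v_2 = A·v_1 = (-16, -8, -12).
v_3 = A·v_2 = (-24, -16, -40).

v_3 = (-24, -16, -40)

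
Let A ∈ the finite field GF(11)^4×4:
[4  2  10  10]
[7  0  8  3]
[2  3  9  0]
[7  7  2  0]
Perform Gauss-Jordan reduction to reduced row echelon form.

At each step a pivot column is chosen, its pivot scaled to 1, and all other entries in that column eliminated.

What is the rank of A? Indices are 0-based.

rank = 4

[1] R0 /= 4  ⇒  (1, 6, 8, 8)
     R1 -= 7·R0  ⇒  (0, 2, 7, 2)
     R2 -= 2·R0  ⇒  (0, 2, 4, 6)
     R3 -= 7·R0  ⇒  (0, 9, 1, 10)
[2] R1 /= 2  ⇒  (0, 1, 9, 1)
     R0 -= 6·R1  ⇒  (1, 0, 9, 2)
     R2 -= 2·R1  ⇒  (0, 0, 8, 4)
     R3 -= 9·R1  ⇒  (0, 0, 8, 1)
[3] R2 /= 8  ⇒  (0, 0, 1, 6)
     R0 -= 9·R2  ⇒  (1, 0, 0, 3)
     R1 -= 9·R2  ⇒  (0, 1, 0, 2)
     R3 -= 8·R2  ⇒  (0, 0, 0, 8)
[4] R3 /= 8  ⇒  (0, 0, 0, 1)
     R0 -= 3·R3  ⇒  (1, 0, 0, 0)
     R1 -= 2·R3  ⇒  (0, 1, 0, 0)
     R2 -= 6·R3  ⇒  (0, 0, 1, 0)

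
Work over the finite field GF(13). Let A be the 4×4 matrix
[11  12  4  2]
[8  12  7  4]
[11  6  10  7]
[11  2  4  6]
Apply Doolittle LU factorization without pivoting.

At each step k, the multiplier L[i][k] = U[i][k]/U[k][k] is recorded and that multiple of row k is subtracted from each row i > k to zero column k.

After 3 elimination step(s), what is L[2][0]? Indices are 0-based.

k=0: U[0][0]=11
  eliminate (1,0): mult=9, new row 1: (0, 8, 10, 12); set L[1][0]=9
  eliminate (2,0): mult=1, new row 2: (0, 7, 6, 5); set L[2][0]=1
  eliminate (3,0): mult=1, new row 3: (0, 3, 0, 4); set L[3][0]=1
k=1: U[1][1]=8
  eliminate (2,1): mult=9, new row 2: (0, 0, 7, 1); set L[2][1]=9
  eliminate (3,1): mult=2, new row 3: (0, 0, 6, 6); set L[3][1]=2
k=2: U[2][2]=7
  eliminate (3,2): mult=12, new row 3: (0, 0, 0, 7); set L[3][2]=12

L[2][0] = 1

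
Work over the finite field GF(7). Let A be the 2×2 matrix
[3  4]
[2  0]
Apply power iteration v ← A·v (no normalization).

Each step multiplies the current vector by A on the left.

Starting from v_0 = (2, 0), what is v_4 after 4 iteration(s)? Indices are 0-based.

v_4 = (1, 6)

v_0 = (2, 0).
v_1 = A·v_0 = (6, 4).
v_2 = A·v_1 = (6, 5).
v_3 = A·v_2 = (3, 5).
v_4 = A·v_3 = (1, 6).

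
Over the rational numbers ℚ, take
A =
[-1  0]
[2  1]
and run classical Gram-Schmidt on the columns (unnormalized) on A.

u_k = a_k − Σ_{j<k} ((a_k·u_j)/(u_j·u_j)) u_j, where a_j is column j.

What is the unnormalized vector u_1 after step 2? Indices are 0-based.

u_1 = (2/5, 1/5)

Step 1: u_0 = a_0 = (-1, 2).
Step 2: u_1 = a_1 − (2/5)·u_0 = (2/5, 1/5).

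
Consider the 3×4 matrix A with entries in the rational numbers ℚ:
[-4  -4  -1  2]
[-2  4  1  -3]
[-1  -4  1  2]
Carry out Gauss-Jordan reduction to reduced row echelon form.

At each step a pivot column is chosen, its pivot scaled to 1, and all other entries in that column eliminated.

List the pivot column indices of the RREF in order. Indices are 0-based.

pivot(0,0)=-4: scale R0 → (1, 1, 1/4, -1/2)
  clear (1,0): R1 −= (-2)R0 → (0, 6, 3/2, -4)
  clear (2,0): R2 −= (-1)R0 → (0, -3, 5/4, 3/2)
pivot(1,1)=6: scale R1 → (0, 1, 1/4, -2/3)
  clear (0,1): R0 −= (1)R1 → (1, 0, 0, 1/6)
  clear (2,1): R2 −= (-3)R1 → (0, 0, 2, -1/2)
pivot(2,2)=2: scale R2 → (0, 0, 1, -1/4)
  clear (1,2): R1 −= (1/4)R2 → (0, 1, 0, -29/48)

pivot columns: 0, 1, 2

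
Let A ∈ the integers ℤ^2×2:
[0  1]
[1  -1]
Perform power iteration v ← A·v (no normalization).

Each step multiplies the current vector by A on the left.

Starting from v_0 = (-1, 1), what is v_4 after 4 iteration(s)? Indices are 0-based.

v_4 = (-5, 8)

v_0 = (-1, 1).
v_1 = A·v_0 = (1, -2).
v_2 = A·v_1 = (-2, 3).
v_3 = A·v_2 = (3, -5).
v_4 = A·v_3 = (-5, 8).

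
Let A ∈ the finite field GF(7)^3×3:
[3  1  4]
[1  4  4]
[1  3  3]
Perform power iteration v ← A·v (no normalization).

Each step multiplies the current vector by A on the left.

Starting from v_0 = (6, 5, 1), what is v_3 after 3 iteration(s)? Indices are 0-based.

v_3 = (3, 3, 5)

v_0 = (6, 5, 1).
v_1 = A·v_0 = (6, 2, 3).
v_2 = A·v_1 = (4, 5, 0).
v_3 = A·v_2 = (3, 3, 5).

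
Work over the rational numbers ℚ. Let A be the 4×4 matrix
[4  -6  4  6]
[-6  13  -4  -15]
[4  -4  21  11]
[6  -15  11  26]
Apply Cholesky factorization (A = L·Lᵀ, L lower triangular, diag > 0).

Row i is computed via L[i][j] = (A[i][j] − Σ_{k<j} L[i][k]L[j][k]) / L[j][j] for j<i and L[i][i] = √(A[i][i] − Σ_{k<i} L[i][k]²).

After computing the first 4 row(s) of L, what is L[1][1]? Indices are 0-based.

Step 1: L[0][0] = √(4) = 2.
  L[1][0] = (-6) / L[0][0] = -3.
Step 2: L[1][1] = √(4) = 2.
  L[2][0] = (4) / L[0][0] = 2.
  L[2][1] = (2) / L[1][1] = 1.
Step 3: L[2][2] = √(16) = 4.
  L[3][0] = (6) / L[0][0] = 3.
  L[3][1] = (-6) / L[1][1] = -3.
  L[3][2] = (8) / L[2][2] = 2.
Step 4: L[3][3] = √(4) = 2.

L[1][1] = 2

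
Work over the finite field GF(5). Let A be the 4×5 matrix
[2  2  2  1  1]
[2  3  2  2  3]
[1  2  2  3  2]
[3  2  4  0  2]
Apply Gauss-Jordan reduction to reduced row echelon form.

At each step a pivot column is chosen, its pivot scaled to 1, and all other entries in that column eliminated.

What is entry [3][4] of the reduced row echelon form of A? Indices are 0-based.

M[3][4] = 1

step 1: normalize row 0 (÷2) = (1, 1, 1, 3, 3)
  row 1: subtract 2×row0 = (0, 1, 0, 1, 2)
  row 2: subtract 1×row0 = (0, 1, 1, 0, 4)
  row 3: subtract 3×row0 = (0, 4, 1, 1, 3)
step 2: normalize row 1 (÷1) = (0, 1, 0, 1, 2)
  row 0: subtract 1×row1 = (1, 0, 1, 2, 1)
  row 2: subtract 1×row1 = (0, 0, 1, 4, 2)
  row 3: subtract 4×row1 = (0, 0, 1, 2, 0)
step 3: normalize row 2 (÷1) = (0, 0, 1, 4, 2)
  row 0: subtract 1×row2 = (1, 0, 0, 3, 4)
  row 3: subtract 1×row2 = (0, 0, 0, 3, 3)
step 4: normalize row 3 (÷3) = (0, 0, 0, 1, 1)
  row 0: subtract 3×row3 = (1, 0, 0, 0, 1)
  row 1: subtract 1×row3 = (0, 1, 0, 0, 1)
  row 2: subtract 4×row3 = (0, 0, 1, 0, 3)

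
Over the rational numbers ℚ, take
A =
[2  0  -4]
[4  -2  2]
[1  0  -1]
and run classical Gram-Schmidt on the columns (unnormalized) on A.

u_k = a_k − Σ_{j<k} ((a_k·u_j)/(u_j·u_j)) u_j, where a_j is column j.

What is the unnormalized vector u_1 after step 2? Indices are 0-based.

u_1 = (16/21, -10/21, 8/21)

Step 1: u_0 = a_0 = (2, 4, 1).
Step 2: u_1 = a_1 − (-8/21)·u_0 = (16/21, -10/21, 8/21).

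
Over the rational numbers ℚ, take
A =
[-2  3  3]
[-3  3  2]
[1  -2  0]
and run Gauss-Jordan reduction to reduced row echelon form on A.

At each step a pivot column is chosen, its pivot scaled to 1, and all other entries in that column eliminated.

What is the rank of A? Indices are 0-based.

step 1: normalize row 0 (÷-2) = (1, -3/2, -3/2)
  row 1: subtract -3×row0 = (0, -3/2, -5/2)
  row 2: subtract 1×row0 = (0, -1/2, 3/2)
step 2: normalize row 1 (÷-3/2) = (0, 1, 5/3)
  row 0: subtract -3/2×row1 = (1, 0, 1)
  row 2: subtract -1/2×row1 = (0, 0, 7/3)
step 3: normalize row 2 (÷7/3) = (0, 0, 1)
  row 0: subtract 1×row2 = (1, 0, 0)
  row 1: subtract 5/3×row2 = (0, 1, 0)

rank = 3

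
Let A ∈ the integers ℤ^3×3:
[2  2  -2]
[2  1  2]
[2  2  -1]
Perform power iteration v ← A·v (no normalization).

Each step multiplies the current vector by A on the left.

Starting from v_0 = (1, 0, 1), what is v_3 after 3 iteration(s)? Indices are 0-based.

v_3 = (10, 32, 17)

v_0 = (1, 0, 1).
v_1 = A·v_0 = (0, 4, 1).
v_2 = A·v_1 = (6, 6, 7).
v_3 = A·v_2 = (10, 32, 17).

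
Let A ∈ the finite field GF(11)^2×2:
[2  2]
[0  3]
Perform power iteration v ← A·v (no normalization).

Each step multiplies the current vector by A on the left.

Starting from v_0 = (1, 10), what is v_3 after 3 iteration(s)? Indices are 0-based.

v_0 = (1, 10).
v_1 = A·v_0 = (0, 8).
v_2 = A·v_1 = (5, 2).
v_3 = A·v_2 = (3, 6).

v_3 = (3, 6)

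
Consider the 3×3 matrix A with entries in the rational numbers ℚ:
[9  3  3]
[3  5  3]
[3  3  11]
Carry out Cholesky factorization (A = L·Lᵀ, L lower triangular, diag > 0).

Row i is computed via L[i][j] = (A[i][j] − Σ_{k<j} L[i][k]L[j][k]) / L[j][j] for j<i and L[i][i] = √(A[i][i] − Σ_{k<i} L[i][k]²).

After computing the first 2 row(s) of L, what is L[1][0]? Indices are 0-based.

L[1][0] = 1

Step 1: L[0][0] = √(9) = 3.
  L[1][0] = (3) / L[0][0] = 1.
Step 2: L[1][1] = √(4) = 2.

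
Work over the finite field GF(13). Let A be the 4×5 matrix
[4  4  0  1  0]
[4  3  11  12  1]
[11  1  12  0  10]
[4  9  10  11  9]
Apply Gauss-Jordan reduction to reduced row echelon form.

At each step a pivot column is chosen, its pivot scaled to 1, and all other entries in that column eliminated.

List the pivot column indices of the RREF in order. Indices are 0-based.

pivot(0,0)=4: scale R0 → (1, 1, 0, 10, 0)
  clear (1,0): R1 −= (4)R0 → (0, 12, 11, 11, 1)
  clear (2,0): R2 −= (11)R0 → (0, 3, 12, 7, 10)
  clear (3,0): R3 −= (4)R0 → (0, 5, 10, 10, 9)
pivot(1,1)=12: scale R1 → (0, 1, 2, 2, 12)
  clear (0,1): R0 −= (1)R1 → (1, 0, 11, 8, 1)
  clear (2,1): R2 −= (3)R1 → (0, 0, 6, 1, 0)
  clear (3,1): R3 −= (5)R1 → (0, 0, 0, 0, 1)
pivot(2,2)=6: scale R2 → (0, 0, 1, 11, 0)
  clear (0,2): R0 −= (11)R2 → (1, 0, 0, 4, 1)
  clear (1,2): R1 −= (2)R2 → (0, 1, 0, 6, 12)
col 3: no nonzero at/below row 3; advance.
pivot(3,4)=1: scale R3 → (0, 0, 0, 0, 1)
  clear (0,4): R0 −= (1)R3 → (1, 0, 0, 4, 0)
  clear (1,4): R1 −= (12)R3 → (0, 1, 0, 6, 0)

pivot columns: 0, 1, 2, 4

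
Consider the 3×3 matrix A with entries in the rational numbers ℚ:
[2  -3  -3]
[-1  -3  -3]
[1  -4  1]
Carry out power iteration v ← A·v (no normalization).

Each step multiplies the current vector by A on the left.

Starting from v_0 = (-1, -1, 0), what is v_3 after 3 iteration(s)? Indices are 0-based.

v_3 = (64, 121, 57)

v_0 = (-1, -1, 0).
v_1 = A·v_0 = (1, 4, 3).
v_2 = A·v_1 = (-19, -22, -12).
v_3 = A·v_2 = (64, 121, 57).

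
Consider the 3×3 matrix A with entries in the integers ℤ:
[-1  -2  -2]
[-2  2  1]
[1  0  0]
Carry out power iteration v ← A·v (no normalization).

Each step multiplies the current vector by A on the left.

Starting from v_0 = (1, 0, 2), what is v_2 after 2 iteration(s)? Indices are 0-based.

v_2 = (3, 11, -5)

v_0 = (1, 0, 2).
v_1 = A·v_0 = (-5, 0, 1).
v_2 = A·v_1 = (3, 11, -5).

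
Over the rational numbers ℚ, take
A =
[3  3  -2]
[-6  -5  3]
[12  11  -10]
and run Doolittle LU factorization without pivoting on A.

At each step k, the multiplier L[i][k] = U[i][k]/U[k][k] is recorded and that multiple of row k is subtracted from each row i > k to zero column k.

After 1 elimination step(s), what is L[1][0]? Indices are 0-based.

Step 1: pivot at (0,0) is 3.
  row1 ← row1 − (-2)·row0  ⇒  L[1][0]=-2, U row1=(0, 1, -1)
  row2 ← row2 − (4)·row0  ⇒  L[2][0]=4, U row2=(0, -1, -2)

L[1][0] = -2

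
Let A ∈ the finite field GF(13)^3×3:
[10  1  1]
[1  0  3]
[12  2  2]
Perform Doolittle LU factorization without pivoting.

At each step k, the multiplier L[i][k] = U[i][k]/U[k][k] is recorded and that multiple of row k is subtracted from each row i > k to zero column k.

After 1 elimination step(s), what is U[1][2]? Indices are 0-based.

Step 1: pivot at (0,0) is 10.
  row1 ← row1 − (4)·row0  ⇒  L[1][0]=4, U row1=(0, 9, 12)
  row2 ← row2 − (9)·row0  ⇒  L[2][0]=9, U row2=(0, 6, 6)

U[1][2] = 12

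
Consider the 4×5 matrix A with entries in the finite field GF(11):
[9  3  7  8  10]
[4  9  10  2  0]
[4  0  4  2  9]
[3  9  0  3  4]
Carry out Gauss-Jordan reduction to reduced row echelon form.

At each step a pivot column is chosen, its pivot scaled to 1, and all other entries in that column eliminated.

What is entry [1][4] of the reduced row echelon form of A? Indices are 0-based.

step 1: normalize row 0 (÷9) = (1, 4, 2, 7, 6)
  row 1: subtract 4×row0 = (0, 4, 2, 7, 9)
  row 2: subtract 4×row0 = (0, 6, 7, 7, 7)
  row 3: subtract 3×row0 = (0, 8, 5, 4, 8)
step 2: normalize row 1 (÷4) = (0, 1, 6, 10, 5)
  row 0: subtract 4×row1 = (1, 0, 0, 0, 8)
  row 2: subtract 6×row1 = (0, 0, 4, 2, 10)
  row 3: subtract 8×row1 = (0, 0, 1, 1, 1)
step 3: normalize row 2 (÷4) = (0, 0, 1, 6, 8)
  row 1: subtract 6×row2 = (0, 1, 0, 7, 1)
  row 3: subtract 1×row2 = (0, 0, 0, 6, 4)
step 4: normalize row 3 (÷6) = (0, 0, 0, 1, 8)
  row 1: subtract 7×row3 = (0, 1, 0, 0, 0)
  row 2: subtract 6×row3 = (0, 0, 1, 0, 4)

M[1][4] = 0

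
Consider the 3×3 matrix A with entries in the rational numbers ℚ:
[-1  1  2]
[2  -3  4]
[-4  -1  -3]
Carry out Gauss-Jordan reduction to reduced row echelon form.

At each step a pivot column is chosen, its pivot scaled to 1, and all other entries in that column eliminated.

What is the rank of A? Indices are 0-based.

rank = 3

pivot(0,0)=-1: scale R0 → (1, -1, -2)
  clear (1,0): R1 −= (2)R0 → (0, -1, 8)
  clear (2,0): R2 −= (-4)R0 → (0, -5, -11)
pivot(1,1)=-1: scale R1 → (0, 1, -8)
  clear (0,1): R0 −= (-1)R1 → (1, 0, -10)
  clear (2,1): R2 −= (-5)R1 → (0, 0, -51)
pivot(2,2)=-51: scale R2 → (0, 0, 1)
  clear (0,2): R0 −= (-10)R2 → (1, 0, 0)
  clear (1,2): R1 −= (-8)R2 → (0, 1, 0)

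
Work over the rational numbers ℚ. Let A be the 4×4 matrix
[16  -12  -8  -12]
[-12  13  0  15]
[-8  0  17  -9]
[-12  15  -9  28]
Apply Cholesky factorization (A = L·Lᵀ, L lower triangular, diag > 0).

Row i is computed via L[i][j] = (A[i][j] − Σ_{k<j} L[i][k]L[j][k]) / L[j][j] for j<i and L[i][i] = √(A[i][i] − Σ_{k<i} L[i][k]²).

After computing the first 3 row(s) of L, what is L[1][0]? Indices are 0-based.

Step 1: L[0][0] = √(16) = 4.
  L[1][0] = (-12) / L[0][0] = -3.
Step 2: L[1][1] = √(4) = 2.
  L[2][0] = (-8) / L[0][0] = -2.
  L[2][1] = (-6) / L[1][1] = -3.
Step 3: L[2][2] = √(4) = 2.

L[1][0] = -3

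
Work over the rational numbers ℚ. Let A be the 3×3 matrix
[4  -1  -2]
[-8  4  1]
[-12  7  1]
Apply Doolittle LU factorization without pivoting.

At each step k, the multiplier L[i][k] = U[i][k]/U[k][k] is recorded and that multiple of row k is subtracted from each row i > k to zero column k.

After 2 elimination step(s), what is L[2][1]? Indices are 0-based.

[col 0] pivot 4
  R1 -= -2*R0 → (0, 2, -3)  (L[1][0] := -2)
  R2 -= -3*R0 → (0, 4, -5)  (L[2][0] := -3)
[col 1] pivot 2
  R2 -= 2*R1 → (0, 0, 1)  (L[2][1] := 2)

L[2][1] = 2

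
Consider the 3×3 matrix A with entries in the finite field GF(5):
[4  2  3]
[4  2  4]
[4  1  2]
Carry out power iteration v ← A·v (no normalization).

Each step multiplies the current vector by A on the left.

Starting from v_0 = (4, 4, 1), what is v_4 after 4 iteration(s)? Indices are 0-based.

v_0 = (4, 4, 1).
v_1 = A·v_0 = (2, 3, 2).
v_2 = A·v_1 = (0, 2, 0).
v_3 = A·v_2 = (4, 4, 2).
v_4 = A·v_3 = (0, 2, 4).

v_4 = (0, 2, 4)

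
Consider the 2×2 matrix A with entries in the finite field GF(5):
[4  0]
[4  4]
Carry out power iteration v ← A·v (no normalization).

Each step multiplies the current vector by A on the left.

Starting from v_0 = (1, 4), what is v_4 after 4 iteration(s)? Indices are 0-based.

v_0 = (1, 4).
v_1 = A·v_0 = (4, 0).
v_2 = A·v_1 = (1, 1).
v_3 = A·v_2 = (4, 3).
v_4 = A·v_3 = (1, 3).

v_4 = (1, 3)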